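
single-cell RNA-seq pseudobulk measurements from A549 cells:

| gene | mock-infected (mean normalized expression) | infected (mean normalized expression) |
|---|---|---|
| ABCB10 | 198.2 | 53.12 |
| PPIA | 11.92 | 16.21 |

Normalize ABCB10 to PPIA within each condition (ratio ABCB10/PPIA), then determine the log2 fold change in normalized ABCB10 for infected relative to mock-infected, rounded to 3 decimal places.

ABCB10/PPIA (mock-infected) = 198.2 / 11.92 = 16.628
ABCB10/PPIA (infected) = 53.12 / 16.21 = 3.277
Fold change = 3.277 / 16.628 = 0.1971
log2(0.1971) = -2.3431

-2.343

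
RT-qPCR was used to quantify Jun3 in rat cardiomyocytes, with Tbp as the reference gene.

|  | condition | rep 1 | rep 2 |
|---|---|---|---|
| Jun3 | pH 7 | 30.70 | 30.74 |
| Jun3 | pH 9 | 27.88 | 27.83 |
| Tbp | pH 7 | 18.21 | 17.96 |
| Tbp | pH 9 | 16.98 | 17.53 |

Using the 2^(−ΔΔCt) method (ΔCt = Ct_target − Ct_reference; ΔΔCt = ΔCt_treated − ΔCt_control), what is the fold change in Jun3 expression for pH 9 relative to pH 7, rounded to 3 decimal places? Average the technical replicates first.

4.098

Mean Ct: Jun3 pH 7 30.720; Jun3 pH 9 27.855; Tbp pH 7 18.085; Tbp pH 9 17.255
ΔCt(pH 7) = 30.720 − 18.085 = 12.635
ΔCt(pH 9) = 27.855 − 17.255 = 10.600
ΔΔCt = 10.600 − 12.635 = -2.035
Fold change = 2^(−(-2.035)) = 2^2.035 = 4.0982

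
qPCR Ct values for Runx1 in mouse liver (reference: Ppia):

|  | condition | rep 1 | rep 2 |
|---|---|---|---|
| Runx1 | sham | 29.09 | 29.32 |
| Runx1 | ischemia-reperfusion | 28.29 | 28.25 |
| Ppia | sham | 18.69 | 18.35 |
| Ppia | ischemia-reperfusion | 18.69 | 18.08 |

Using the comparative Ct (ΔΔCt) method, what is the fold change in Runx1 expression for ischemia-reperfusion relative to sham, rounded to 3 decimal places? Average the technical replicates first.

Mean Ct: Runx1 sham 29.205; Runx1 ischemia-reperfusion 28.270; Ppia sham 18.520; Ppia ischemia-reperfusion 18.385
ΔCt(sham) = 29.205 − 18.520 = 10.685
ΔCt(ischemia-reperfusion) = 28.270 − 18.385 = 9.885
ΔΔCt = 9.885 − 10.685 = -0.800
Fold change = 2^(−(-0.800)) = 2^0.800 = 1.7411

1.741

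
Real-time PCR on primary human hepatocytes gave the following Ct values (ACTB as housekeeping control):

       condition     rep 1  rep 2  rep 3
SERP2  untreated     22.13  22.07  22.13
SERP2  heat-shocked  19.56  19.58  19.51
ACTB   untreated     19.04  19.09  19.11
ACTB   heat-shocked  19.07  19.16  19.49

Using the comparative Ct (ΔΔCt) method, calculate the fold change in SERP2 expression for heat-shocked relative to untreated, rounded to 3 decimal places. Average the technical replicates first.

6.589

Mean Ct: SERP2 untreated 22.110; SERP2 heat-shocked 19.550; ACTB untreated 19.080; ACTB heat-shocked 19.240
ΔCt(untreated) = 22.110 − 19.080 = 3.030
ΔCt(heat-shocked) = 19.550 − 19.240 = 0.310
ΔΔCt = 0.310 − 3.030 = -2.720
Fold change = 2^(−(-2.720)) = 2^2.720 = 6.5887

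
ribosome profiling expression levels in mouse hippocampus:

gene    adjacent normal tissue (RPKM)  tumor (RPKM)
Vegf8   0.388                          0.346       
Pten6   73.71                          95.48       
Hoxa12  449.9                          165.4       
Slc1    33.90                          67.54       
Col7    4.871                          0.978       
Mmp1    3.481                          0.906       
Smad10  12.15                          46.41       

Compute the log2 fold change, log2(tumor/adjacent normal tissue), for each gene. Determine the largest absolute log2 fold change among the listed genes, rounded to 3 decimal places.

log2(0.346/0.388) = -0.165  (Vegf8)
log2(95.48/73.71) = 0.373  (Pten6)
log2(165.4/449.9) = -1.444  (Hoxa12)
log2(67.54/33.90) = 0.994  (Slc1)
log2(0.978/4.871) = -2.316  (Col7)
log2(0.906/3.481) = -1.942  (Mmp1)
log2(46.41/12.15) = 1.933  (Smad10)
The largest magnitude belongs to Col7.

2.316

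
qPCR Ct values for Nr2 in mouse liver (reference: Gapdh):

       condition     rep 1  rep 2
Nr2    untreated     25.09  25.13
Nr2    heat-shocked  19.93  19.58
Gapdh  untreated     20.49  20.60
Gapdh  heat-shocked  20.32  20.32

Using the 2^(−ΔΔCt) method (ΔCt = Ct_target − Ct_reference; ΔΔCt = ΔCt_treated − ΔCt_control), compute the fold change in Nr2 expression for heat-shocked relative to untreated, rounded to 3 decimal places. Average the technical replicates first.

35.017

Mean Ct: Nr2 untreated 25.110; Nr2 heat-shocked 19.755; Gapdh untreated 20.545; Gapdh heat-shocked 20.320
ΔCt(untreated) = 25.110 − 20.545 = 4.565
ΔCt(heat-shocked) = 19.755 − 20.320 = -0.565
ΔΔCt = -0.565 − 4.565 = -5.130
Fold change = 2^(−(-5.130)) = 2^5.130 = 35.0174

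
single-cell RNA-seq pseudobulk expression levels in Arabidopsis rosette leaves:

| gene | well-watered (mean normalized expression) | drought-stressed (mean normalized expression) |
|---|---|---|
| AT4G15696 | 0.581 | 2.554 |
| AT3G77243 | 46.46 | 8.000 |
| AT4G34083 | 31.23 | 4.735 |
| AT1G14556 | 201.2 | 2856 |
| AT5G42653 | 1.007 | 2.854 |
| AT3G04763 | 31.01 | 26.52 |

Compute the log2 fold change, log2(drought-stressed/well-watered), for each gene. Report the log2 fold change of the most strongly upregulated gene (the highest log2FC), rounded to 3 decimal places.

log2(2.554/0.581) = 2.136  (AT4G15696)
log2(8.000/46.46) = -2.538  (AT3G77243)
log2(4.735/31.23) = -2.721  (AT4G34083)
log2(2856/201.2) = 3.827  (AT1G14556)
log2(2.854/1.007) = 1.503  (AT5G42653)
log2(26.52/31.01) = -0.226  (AT3G04763)
AT1G14556 is most strongly upregulated.

3.827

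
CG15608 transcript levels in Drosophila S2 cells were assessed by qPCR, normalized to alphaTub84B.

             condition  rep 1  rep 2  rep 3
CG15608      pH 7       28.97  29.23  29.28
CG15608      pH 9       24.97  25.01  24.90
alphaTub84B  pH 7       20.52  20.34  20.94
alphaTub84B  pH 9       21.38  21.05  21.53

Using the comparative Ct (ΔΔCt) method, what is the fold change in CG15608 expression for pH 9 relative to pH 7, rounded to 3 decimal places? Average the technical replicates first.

30.274

Mean Ct: CG15608 pH 7 29.160; CG15608 pH 9 24.960; alphaTub84B pH 7 20.600; alphaTub84B pH 9 21.320
ΔCt(pH 7) = 29.160 − 20.600 = 8.560
ΔCt(pH 9) = 24.960 − 21.320 = 3.640
ΔΔCt = 3.640 − 8.560 = -4.920
Fold change = 2^(−(-4.920)) = 2^4.920 = 30.2738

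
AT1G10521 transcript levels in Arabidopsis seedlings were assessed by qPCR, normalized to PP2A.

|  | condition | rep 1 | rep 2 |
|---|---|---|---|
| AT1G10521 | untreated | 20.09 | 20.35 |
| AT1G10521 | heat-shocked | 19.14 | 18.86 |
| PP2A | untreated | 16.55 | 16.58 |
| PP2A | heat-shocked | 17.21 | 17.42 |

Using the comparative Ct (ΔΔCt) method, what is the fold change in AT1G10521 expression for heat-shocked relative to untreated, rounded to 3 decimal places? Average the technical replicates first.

3.918

Mean Ct: AT1G10521 untreated 20.220; AT1G10521 heat-shocked 19.000; PP2A untreated 16.565; PP2A heat-shocked 17.315
ΔCt(untreated) = 20.220 − 16.565 = 3.655
ΔCt(heat-shocked) = 19.000 − 17.315 = 1.685
ΔΔCt = 1.685 − 3.655 = -1.970
Fold change = 2^(−(-1.970)) = 2^1.970 = 3.9177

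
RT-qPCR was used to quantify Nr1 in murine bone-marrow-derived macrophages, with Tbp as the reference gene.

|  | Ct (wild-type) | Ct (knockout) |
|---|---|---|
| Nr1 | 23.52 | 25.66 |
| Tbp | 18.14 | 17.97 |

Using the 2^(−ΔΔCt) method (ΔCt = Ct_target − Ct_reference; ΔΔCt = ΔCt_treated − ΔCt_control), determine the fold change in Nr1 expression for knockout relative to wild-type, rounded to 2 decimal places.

0.20

ΔCt(wild-type) = 23.520 − 18.140 = 5.380
ΔCt(knockout) = 25.660 − 17.970 = 7.690
ΔΔCt = 7.690 − 5.380 = 2.310
Fold change = 2^(−2.310) = 0.202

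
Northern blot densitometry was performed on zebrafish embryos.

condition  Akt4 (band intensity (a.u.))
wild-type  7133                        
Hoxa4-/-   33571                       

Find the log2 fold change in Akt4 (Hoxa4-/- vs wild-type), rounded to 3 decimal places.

2.235

Fold change = 33571 / 7133 = 4.7064
log2(4.7064) = 2.2346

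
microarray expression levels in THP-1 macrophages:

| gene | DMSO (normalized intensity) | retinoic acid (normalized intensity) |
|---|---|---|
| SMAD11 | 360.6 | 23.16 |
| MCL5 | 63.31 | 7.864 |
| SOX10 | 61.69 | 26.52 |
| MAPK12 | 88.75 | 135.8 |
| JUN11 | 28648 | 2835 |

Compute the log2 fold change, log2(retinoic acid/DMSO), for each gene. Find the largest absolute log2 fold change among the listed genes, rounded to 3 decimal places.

3.961

log2(23.16/360.6) = -3.961  (SMAD11)
log2(7.864/63.31) = -3.009  (MCL5)
log2(26.52/61.69) = -1.218  (SOX10)
log2(135.8/88.75) = 0.614  (MAPK12)
log2(2835/28648) = -3.337  (JUN11)
The largest magnitude belongs to SMAD11.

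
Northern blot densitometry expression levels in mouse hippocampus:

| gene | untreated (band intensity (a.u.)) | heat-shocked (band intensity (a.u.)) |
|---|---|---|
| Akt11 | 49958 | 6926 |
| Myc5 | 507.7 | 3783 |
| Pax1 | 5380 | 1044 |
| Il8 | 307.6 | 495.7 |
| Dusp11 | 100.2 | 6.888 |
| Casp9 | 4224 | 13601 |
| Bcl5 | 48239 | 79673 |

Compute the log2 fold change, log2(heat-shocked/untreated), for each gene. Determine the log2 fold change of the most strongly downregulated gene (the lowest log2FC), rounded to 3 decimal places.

log2(6926/49958) = -2.851  (Akt11)
log2(3783/507.7) = 2.897  (Myc5)
log2(1044/5380) = -2.365  (Pax1)
log2(495.7/307.6) = 0.688  (Il8)
log2(6.888/100.2) = -3.863  (Dusp11)
log2(13601/4224) = 1.687  (Casp9)
log2(79673/48239) = 0.724  (Bcl5)
Dusp11 is most strongly downregulated.

-3.863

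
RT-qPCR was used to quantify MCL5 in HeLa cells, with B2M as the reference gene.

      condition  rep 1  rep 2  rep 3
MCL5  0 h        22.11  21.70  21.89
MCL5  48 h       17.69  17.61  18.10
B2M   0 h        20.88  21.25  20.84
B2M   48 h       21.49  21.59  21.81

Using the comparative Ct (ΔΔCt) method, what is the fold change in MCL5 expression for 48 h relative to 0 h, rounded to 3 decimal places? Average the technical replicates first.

Mean Ct: MCL5 0 h 21.900; MCL5 48 h 17.800; B2M 0 h 20.990; B2M 48 h 21.630
ΔCt(0 h) = 21.900 − 20.990 = 0.910
ΔCt(48 h) = 17.800 − 21.630 = -3.830
ΔΔCt = -3.830 − 0.910 = -4.740
Fold change = 2^(−(-4.740)) = 2^4.740 = 26.7228

26.723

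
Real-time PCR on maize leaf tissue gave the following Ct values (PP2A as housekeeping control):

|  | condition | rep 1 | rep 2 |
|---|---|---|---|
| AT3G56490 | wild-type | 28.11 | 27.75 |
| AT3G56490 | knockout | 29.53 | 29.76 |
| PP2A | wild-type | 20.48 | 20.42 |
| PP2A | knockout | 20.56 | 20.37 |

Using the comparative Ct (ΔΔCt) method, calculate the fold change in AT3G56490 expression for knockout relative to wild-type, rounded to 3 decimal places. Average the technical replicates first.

0.308

Mean Ct: AT3G56490 wild-type 27.930; AT3G56490 knockout 29.645; PP2A wild-type 20.450; PP2A knockout 20.465
ΔCt(wild-type) = 27.930 − 20.450 = 7.480
ΔCt(knockout) = 29.645 − 20.465 = 9.180
ΔΔCt = 9.180 − 7.480 = 1.700
Fold change = 2^(−1.700) = 0.3078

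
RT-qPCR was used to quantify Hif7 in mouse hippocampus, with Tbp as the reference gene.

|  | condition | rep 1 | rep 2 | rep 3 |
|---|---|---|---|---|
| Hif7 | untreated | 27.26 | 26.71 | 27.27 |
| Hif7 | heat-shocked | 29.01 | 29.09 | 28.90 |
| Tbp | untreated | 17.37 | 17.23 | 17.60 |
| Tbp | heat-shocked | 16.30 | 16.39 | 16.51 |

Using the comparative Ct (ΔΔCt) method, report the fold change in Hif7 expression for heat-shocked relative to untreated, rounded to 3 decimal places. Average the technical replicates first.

Mean Ct: Hif7 untreated 27.080; Hif7 heat-shocked 29.000; Tbp untreated 17.400; Tbp heat-shocked 16.400
ΔCt(untreated) = 27.080 − 17.400 = 9.680
ΔCt(heat-shocked) = 29.000 − 16.400 = 12.600
ΔΔCt = 12.600 − 9.680 = 2.920
Fold change = 2^(−2.920) = 0.1321

0.132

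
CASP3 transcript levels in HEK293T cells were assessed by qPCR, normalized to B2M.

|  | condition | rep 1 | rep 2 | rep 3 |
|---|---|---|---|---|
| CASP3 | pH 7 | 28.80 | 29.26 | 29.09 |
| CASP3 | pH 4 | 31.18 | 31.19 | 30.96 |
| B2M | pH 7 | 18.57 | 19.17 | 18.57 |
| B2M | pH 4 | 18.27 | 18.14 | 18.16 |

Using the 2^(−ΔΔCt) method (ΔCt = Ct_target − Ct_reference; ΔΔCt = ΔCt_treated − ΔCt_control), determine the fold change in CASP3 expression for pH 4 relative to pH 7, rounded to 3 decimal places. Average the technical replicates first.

0.160

Mean Ct: CASP3 pH 7 29.050; CASP3 pH 4 31.110; B2M pH 7 18.770; B2M pH 4 18.190
ΔCt(pH 7) = 29.050 − 18.770 = 10.280
ΔCt(pH 4) = 31.110 − 18.190 = 12.920
ΔΔCt = 12.920 − 10.280 = 2.640
Fold change = 2^(−2.640) = 0.1604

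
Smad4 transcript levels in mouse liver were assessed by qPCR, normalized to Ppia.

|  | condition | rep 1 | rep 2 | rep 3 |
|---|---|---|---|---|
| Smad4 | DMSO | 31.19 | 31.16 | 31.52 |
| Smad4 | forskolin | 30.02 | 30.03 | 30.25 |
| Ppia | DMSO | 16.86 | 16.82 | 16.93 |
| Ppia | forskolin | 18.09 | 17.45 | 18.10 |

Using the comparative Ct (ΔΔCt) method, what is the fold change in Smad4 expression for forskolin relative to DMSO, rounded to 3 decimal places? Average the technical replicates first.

Mean Ct: Smad4 DMSO 31.290; Smad4 forskolin 30.100; Ppia DMSO 16.870; Ppia forskolin 17.880
ΔCt(DMSO) = 31.290 − 16.870 = 14.420
ΔCt(forskolin) = 30.100 − 17.880 = 12.220
ΔΔCt = 12.220 − 14.420 = -2.200
Fold change = 2^(−(-2.200)) = 2^2.200 = 4.5948

4.595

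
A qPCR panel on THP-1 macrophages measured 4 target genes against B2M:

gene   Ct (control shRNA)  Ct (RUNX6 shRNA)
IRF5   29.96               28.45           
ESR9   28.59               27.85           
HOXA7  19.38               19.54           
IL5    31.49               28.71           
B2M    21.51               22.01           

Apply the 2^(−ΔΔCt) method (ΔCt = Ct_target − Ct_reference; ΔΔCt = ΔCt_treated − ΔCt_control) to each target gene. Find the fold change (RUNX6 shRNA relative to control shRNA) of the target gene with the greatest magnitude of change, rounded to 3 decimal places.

IRF5: ΔΔCt = (28.45−22.01) − (29.96−21.51) = 6.44 − 8.45 = -2.01; fold change = 2^2.01 = 4.028
ESR9: ΔΔCt = (27.85−22.01) − (28.59−21.51) = 5.84 − 7.08 = -1.24; fold change = 2^1.24 = 2.362
HOXA7: ΔΔCt = (19.54−22.01) − (19.38−21.51) = -2.47 − (-2.13) = -0.34; fold change = 2^0.34 = 1.266
IL5: ΔΔCt = (28.71−22.01) − (31.49−21.51) = 6.70 − 9.98 = -3.28; fold change = 2^3.28 = 9.714
IL5 has the largest |ΔΔCt| = 3.28.

9.714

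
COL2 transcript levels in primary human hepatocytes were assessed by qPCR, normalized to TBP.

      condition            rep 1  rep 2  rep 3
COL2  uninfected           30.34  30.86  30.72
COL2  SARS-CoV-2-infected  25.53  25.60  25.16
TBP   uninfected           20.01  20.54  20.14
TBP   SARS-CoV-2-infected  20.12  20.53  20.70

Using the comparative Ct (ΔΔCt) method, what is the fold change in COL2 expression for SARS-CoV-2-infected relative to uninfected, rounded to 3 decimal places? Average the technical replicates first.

Mean Ct: COL2 uninfected 30.640; COL2 SARS-CoV-2-infected 25.430; TBP uninfected 20.230; TBP SARS-CoV-2-infected 20.450
ΔCt(uninfected) = 30.640 − 20.230 = 10.410
ΔCt(SARS-CoV-2-infected) = 25.430 − 20.450 = 4.980
ΔΔCt = 4.980 − 10.410 = -5.430
Fold change = 2^(−(-5.430)) = 2^5.430 = 43.1115

43.111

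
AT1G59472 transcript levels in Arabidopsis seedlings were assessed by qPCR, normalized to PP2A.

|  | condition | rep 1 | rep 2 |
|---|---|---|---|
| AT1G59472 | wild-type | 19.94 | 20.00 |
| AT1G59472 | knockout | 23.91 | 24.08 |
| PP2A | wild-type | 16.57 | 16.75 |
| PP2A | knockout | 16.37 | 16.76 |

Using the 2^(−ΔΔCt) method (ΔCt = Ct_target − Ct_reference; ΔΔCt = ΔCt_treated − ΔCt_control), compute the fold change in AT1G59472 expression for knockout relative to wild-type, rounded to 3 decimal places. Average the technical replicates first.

Mean Ct: AT1G59472 wild-type 19.970; AT1G59472 knockout 23.995; PP2A wild-type 16.660; PP2A knockout 16.565
ΔCt(wild-type) = 19.970 − 16.660 = 3.310
ΔCt(knockout) = 23.995 − 16.565 = 7.430
ΔΔCt = 7.430 − 3.310 = 4.120
Fold change = 2^(−4.120) = 0.0575

0.058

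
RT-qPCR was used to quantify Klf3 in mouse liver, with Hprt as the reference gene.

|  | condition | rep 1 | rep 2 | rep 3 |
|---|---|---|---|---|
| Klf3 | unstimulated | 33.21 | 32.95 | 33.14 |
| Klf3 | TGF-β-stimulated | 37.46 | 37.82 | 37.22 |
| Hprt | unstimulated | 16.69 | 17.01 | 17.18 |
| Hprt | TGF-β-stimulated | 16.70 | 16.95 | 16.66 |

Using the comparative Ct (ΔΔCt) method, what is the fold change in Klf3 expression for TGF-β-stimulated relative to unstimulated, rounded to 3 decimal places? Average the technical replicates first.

0.042

Mean Ct: Klf3 unstimulated 33.100; Klf3 TGF-β-stimulated 37.500; Hprt unstimulated 16.960; Hprt TGF-β-stimulated 16.770
ΔCt(unstimulated) = 33.100 − 16.960 = 16.140
ΔCt(TGF-β-stimulated) = 37.500 − 16.770 = 20.730
ΔΔCt = 20.730 − 16.140 = 4.590
Fold change = 2^(−4.590) = 0.0415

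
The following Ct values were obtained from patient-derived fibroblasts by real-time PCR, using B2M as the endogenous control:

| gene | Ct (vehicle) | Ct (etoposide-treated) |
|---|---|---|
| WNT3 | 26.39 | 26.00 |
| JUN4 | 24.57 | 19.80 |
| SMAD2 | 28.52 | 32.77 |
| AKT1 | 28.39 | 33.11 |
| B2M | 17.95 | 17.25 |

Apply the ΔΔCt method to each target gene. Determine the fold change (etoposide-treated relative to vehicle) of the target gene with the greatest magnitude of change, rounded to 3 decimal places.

WNT3: ΔΔCt = (26.00−17.25) − (26.39−17.95) = 8.75 − 8.44 = 0.31; fold change = 2^-0.31 = 0.807
JUN4: ΔΔCt = (19.80−17.25) − (24.57−17.95) = 2.55 − 6.62 = -4.07; fold change = 2^4.07 = 16.795
SMAD2: ΔΔCt = (32.77−17.25) − (28.52−17.95) = 15.52 − 10.57 = 4.95; fold change = 2^-4.95 = 0.032
AKT1: ΔΔCt = (33.11−17.25) − (28.39−17.95) = 15.86 − 10.44 = 5.42; fold change = 2^-5.42 = 0.023
AKT1 has the largest |ΔΔCt| = 5.42.

0.023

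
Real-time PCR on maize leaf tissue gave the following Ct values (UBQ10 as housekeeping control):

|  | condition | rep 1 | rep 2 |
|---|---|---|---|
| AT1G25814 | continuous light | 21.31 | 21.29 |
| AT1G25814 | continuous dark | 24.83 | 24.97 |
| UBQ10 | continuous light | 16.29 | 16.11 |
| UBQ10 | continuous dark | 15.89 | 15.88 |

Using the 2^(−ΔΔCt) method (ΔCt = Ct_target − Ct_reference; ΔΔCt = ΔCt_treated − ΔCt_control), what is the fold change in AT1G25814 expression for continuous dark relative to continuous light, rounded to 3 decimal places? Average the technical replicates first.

Mean Ct: AT1G25814 continuous light 21.300; AT1G25814 continuous dark 24.900; UBQ10 continuous light 16.200; UBQ10 continuous dark 15.885
ΔCt(continuous light) = 21.300 − 16.200 = 5.100
ΔCt(continuous dark) = 24.900 − 15.885 = 9.015
ΔΔCt = 9.015 − 5.100 = 3.915
Fold change = 2^(−3.915) = 0.0663

0.066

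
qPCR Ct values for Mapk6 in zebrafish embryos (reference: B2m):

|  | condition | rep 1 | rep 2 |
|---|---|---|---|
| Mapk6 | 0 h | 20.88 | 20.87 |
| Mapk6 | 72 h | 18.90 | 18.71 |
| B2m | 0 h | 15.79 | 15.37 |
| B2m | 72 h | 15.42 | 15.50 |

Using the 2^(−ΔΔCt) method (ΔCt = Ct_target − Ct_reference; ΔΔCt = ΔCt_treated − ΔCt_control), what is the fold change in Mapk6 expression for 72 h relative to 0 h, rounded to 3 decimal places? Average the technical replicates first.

Mean Ct: Mapk6 0 h 20.875; Mapk6 72 h 18.805; B2m 0 h 15.580; B2m 72 h 15.460
ΔCt(0 h) = 20.875 − 15.580 = 5.295
ΔCt(72 h) = 18.805 − 15.460 = 3.345
ΔΔCt = 3.345 − 5.295 = -1.950
Fold change = 2^(−(-1.950)) = 2^1.950 = 3.8637

3.864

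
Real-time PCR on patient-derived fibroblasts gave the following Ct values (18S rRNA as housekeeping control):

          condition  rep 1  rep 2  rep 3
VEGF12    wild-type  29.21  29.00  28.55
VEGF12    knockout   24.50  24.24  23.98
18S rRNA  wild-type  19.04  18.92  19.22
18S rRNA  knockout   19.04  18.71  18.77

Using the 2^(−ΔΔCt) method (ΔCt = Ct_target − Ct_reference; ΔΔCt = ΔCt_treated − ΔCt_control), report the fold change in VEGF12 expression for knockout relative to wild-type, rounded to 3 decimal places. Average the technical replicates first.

22.009

Mean Ct: VEGF12 wild-type 28.920; VEGF12 knockout 24.240; 18S rRNA wild-type 19.060; 18S rRNA knockout 18.840
ΔCt(wild-type) = 28.920 − 19.060 = 9.860
ΔCt(knockout) = 24.240 − 18.840 = 5.400
ΔΔCt = 5.400 − 9.860 = -4.460
Fold change = 2^(−(-4.460)) = 2^4.460 = 22.0087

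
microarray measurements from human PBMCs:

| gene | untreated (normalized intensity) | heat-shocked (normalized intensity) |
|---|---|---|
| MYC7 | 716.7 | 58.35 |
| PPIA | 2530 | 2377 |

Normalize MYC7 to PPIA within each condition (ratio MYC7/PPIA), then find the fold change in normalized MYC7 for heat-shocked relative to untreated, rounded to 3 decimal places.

0.087

MYC7/PPIA (untreated) = 716.7 / 2530 = 0.28328
MYC7/PPIA (heat-shocked) = 58.35 / 2377 = 0.024548
Fold change = 0.024548 / 0.28328 = 0.0867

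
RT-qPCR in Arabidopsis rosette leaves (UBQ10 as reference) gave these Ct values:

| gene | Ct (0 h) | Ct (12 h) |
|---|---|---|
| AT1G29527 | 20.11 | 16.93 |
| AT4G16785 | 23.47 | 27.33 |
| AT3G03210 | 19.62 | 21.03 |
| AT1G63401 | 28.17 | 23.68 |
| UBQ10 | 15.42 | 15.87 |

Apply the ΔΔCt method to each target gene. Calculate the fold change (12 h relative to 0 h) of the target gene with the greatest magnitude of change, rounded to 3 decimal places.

30.696

AT1G29527: ΔΔCt = (16.93−15.87) − (20.11−15.42) = 1.06 − 4.69 = -3.63; fold change = 2^3.63 = 12.381
AT4G16785: ΔΔCt = (27.33−15.87) − (23.47−15.42) = 11.46 − 8.05 = 3.41; fold change = 2^-3.41 = 0.094
AT3G03210: ΔΔCt = (21.03−15.87) − (19.62−15.42) = 5.16 − 4.20 = 0.96; fold change = 2^-0.96 = 0.514
AT1G63401: ΔΔCt = (23.68−15.87) − (28.17−15.42) = 7.81 − 12.75 = -4.94; fold change = 2^4.94 = 30.696
AT1G63401 has the largest |ΔΔCt| = 4.94.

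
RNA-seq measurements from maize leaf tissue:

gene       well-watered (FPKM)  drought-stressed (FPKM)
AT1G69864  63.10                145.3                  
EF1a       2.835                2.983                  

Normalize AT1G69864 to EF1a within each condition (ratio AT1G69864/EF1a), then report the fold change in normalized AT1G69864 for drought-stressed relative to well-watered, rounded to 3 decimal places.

AT1G69864/EF1a (well-watered) = 63.10 / 2.835 = 22.257
AT1G69864/EF1a (drought-stressed) = 145.3 / 2.983 = 48.709
Fold change = 48.709 / 22.257 = 2.1884

2.188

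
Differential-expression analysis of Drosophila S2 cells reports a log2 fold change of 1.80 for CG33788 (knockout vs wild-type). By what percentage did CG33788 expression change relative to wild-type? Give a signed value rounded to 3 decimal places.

Fold change = 2^(1.80) = 3.4822
Percent change = (FC − 1) × 100% = (3.4822 − 1) × 100 = 248.220%

248.220%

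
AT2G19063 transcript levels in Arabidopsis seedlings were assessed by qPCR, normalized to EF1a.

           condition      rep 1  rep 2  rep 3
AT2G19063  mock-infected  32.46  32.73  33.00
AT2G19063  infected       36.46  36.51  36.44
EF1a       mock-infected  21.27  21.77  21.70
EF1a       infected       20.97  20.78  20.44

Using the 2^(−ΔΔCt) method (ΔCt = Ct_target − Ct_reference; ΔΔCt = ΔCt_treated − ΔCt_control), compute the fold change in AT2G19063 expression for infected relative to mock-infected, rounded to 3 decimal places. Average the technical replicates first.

Mean Ct: AT2G19063 mock-infected 32.730; AT2G19063 infected 36.470; EF1a mock-infected 21.580; EF1a infected 20.730
ΔCt(mock-infected) = 32.730 − 21.580 = 11.150
ΔCt(infected) = 36.470 − 20.730 = 15.740
ΔΔCt = 15.740 − 11.150 = 4.590
Fold change = 2^(−4.590) = 0.0415

0.042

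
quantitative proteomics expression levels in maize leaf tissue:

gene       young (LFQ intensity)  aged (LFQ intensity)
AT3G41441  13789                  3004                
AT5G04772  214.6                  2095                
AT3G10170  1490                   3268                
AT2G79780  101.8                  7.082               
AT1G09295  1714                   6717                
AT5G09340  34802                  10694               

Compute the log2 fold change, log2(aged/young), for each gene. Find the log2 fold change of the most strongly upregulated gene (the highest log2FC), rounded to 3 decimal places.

3.287

log2(3004/13789) = -2.199  (AT3G41441)
log2(2095/214.6) = 3.287  (AT5G04772)
log2(3268/1490) = 1.133  (AT3G10170)
log2(7.082/101.8) = -3.845  (AT2G79780)
log2(6717/1714) = 1.970  (AT1G09295)
log2(10694/34802) = -1.702  (AT5G09340)
AT5G04772 is most strongly upregulated.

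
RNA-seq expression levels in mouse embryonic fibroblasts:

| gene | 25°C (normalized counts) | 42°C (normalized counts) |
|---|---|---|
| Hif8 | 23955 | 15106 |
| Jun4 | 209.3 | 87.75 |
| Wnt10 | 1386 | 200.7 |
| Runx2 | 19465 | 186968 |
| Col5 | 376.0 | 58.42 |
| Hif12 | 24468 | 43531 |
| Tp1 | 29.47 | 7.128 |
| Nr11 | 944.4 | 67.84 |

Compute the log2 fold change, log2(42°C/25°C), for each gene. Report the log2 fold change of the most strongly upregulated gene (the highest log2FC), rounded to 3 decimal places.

3.264

log2(15106/23955) = -0.665  (Hif8)
log2(87.75/209.3) = -1.254  (Jun4)
log2(200.7/1386) = -2.788  (Wnt10)
log2(186968/19465) = 3.264  (Runx2)
log2(58.42/376.0) = -2.686  (Col5)
log2(43531/24468) = 0.831  (Hif12)
log2(7.128/29.47) = -2.048  (Tp1)
log2(67.84/944.4) = -3.799  (Nr11)
Runx2 is most strongly upregulated.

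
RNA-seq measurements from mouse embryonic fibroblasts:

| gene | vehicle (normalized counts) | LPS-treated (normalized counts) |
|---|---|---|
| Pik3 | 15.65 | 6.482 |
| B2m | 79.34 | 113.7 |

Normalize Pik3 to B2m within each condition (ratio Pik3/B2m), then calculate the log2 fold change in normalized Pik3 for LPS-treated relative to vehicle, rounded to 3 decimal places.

-1.791

Pik3/B2m (vehicle) = 15.65 / 79.34 = 0.19725
Pik3/B2m (LPS-treated) = 6.482 / 113.7 = 0.05701
Fold change = 0.05701 / 0.19725 = 0.2890
log2(0.2890) = -1.7908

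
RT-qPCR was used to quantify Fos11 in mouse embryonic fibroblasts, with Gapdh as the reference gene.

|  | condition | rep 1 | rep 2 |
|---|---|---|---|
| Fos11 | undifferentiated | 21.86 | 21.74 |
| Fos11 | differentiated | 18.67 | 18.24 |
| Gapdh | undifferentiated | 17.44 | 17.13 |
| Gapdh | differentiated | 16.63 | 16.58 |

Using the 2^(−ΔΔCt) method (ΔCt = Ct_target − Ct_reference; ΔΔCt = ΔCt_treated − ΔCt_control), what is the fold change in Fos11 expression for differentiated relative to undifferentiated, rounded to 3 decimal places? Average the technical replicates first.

Mean Ct: Fos11 undifferentiated 21.800; Fos11 differentiated 18.455; Gapdh undifferentiated 17.285; Gapdh differentiated 16.605
ΔCt(undifferentiated) = 21.800 − 17.285 = 4.515
ΔCt(differentiated) = 18.455 − 16.605 = 1.850
ΔΔCt = 1.850 − 4.515 = -2.665
Fold change = 2^(−(-2.665)) = 2^2.665 = 6.3423

6.342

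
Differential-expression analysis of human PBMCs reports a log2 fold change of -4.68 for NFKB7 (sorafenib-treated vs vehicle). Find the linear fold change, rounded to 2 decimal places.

0.04

Fold change = 2^(-4.68) = 0.039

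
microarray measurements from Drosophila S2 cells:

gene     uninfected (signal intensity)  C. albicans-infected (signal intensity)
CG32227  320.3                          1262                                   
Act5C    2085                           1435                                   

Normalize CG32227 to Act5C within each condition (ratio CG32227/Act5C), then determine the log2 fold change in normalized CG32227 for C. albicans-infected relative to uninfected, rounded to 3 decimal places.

2.517

CG32227/Act5C (uninfected) = 320.3 / 2085 = 0.15362
CG32227/Act5C (C. albicans-infected) = 1262 / 1435 = 0.87944
Fold change = 0.87944 / 0.15362 = 5.7248
log2(5.7248) = 2.5172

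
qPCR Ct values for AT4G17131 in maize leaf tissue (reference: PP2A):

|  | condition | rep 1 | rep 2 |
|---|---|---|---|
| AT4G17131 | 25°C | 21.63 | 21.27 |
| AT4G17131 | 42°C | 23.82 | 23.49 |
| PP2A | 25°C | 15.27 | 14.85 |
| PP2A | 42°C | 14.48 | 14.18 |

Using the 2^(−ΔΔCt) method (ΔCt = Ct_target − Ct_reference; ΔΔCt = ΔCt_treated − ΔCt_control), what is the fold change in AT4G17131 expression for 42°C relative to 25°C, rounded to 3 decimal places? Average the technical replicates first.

Mean Ct: AT4G17131 25°C 21.450; AT4G17131 42°C 23.655; PP2A 25°C 15.060; PP2A 42°C 14.330
ΔCt(25°C) = 21.450 − 15.060 = 6.390
ΔCt(42°C) = 23.655 − 14.330 = 9.325
ΔΔCt = 9.325 − 6.390 = 2.935
Fold change = 2^(−2.935) = 0.1308

0.131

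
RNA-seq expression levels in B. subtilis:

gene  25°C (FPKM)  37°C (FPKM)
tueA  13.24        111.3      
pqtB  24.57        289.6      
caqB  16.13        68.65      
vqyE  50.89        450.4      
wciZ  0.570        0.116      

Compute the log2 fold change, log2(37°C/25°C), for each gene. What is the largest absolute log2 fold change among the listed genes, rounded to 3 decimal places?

3.559

log2(111.3/13.24) = 3.071  (tueA)
log2(289.6/24.57) = 3.559  (pqtB)
log2(68.65/16.13) = 2.090  (caqB)
log2(450.4/50.89) = 3.146  (vqyE)
log2(0.116/0.570) = -2.297  (wciZ)
The largest magnitude belongs to pqtB.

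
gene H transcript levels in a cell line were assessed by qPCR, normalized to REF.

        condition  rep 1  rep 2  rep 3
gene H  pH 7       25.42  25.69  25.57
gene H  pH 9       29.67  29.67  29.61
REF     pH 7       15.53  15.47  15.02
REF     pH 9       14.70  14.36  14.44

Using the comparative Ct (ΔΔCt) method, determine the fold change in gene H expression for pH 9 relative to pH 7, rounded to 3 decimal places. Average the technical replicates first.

Mean Ct: gene H pH 7 25.560; gene H pH 9 29.650; REF pH 7 15.340; REF pH 9 14.500
ΔCt(pH 7) = 25.560 − 15.340 = 10.220
ΔCt(pH 9) = 29.650 − 14.500 = 15.150
ΔΔCt = 15.150 − 10.220 = 4.930
Fold change = 2^(−4.930) = 0.0328

0.033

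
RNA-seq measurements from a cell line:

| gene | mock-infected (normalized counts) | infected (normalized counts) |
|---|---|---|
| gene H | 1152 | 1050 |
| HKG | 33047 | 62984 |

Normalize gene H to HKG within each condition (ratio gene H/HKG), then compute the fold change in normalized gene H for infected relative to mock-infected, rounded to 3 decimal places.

0.478

gene H/HKG (mock-infected) = 1152 / 33047 = 0.034859
gene H/HKG (infected) = 1050 / 62984 = 0.016671
Fold change = 0.016671 / 0.034859 = 0.4782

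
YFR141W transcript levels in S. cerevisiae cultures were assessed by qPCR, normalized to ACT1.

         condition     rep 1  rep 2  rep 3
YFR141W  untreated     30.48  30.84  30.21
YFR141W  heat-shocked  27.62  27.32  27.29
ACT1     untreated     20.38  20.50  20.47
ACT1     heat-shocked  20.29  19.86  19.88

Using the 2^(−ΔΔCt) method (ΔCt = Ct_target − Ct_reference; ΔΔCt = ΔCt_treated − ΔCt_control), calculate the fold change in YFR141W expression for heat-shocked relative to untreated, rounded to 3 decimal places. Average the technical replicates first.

Mean Ct: YFR141W untreated 30.510; YFR141W heat-shocked 27.410; ACT1 untreated 20.450; ACT1 heat-shocked 20.010
ΔCt(untreated) = 30.510 − 20.450 = 10.060
ΔCt(heat-shocked) = 27.410 − 20.010 = 7.400
ΔΔCt = 7.400 − 10.060 = -2.660
Fold change = 2^(−(-2.660)) = 2^2.660 = 6.3203

6.320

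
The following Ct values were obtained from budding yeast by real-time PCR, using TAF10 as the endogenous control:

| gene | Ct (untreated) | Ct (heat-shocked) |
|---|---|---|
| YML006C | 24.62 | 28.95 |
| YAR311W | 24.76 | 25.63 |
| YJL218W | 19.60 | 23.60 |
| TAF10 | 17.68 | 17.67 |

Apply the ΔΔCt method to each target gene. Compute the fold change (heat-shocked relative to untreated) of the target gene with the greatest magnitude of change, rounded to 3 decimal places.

YML006C: ΔΔCt = (28.95−17.67) − (24.62−17.68) = 11.28 − 6.94 = 4.34; fold change = 2^-4.34 = 0.049
YAR311W: ΔΔCt = (25.63−17.67) − (24.76−17.68) = 7.96 − 7.08 = 0.88; fold change = 2^-0.88 = 0.543
YJL218W: ΔΔCt = (23.60−17.67) − (19.60−17.68) = 5.93 − 1.92 = 4.01; fold change = 2^-4.01 = 0.062
YML006C has the largest |ΔΔCt| = 4.34.

0.049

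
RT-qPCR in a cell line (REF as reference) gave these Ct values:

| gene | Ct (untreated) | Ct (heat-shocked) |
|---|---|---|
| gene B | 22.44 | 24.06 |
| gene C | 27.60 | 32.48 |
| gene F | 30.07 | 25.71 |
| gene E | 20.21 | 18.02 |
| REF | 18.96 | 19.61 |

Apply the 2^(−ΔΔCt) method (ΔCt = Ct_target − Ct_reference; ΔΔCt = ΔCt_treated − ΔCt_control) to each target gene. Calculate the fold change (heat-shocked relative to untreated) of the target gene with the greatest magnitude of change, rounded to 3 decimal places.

gene B: ΔΔCt = (24.06−19.61) − (22.44−18.96) = 4.45 − 3.48 = 0.97; fold change = 2^-0.97 = 0.511
gene C: ΔΔCt = (32.48−19.61) − (27.60−18.96) = 12.87 − 8.64 = 4.23; fold change = 2^-4.23 = 0.053
gene F: ΔΔCt = (25.71−19.61) − (30.07−18.96) = 6.10 − 11.11 = -5.01; fold change = 2^5.01 = 32.223
gene E: ΔΔCt = (18.02−19.61) − (20.21−18.96) = -1.59 − 1.25 = -2.84; fold change = 2^2.84 = 7.160
gene F has the largest |ΔΔCt| = 5.01.

32.223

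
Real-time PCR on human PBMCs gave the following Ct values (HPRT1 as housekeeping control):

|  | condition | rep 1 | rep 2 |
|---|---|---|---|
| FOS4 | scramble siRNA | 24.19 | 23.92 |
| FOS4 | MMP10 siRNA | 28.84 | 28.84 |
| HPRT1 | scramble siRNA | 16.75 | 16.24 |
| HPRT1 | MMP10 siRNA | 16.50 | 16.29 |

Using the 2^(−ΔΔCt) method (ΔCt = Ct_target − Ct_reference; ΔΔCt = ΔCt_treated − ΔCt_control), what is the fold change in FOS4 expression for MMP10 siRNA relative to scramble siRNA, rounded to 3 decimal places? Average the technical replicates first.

Mean Ct: FOS4 scramble siRNA 24.055; FOS4 MMP10 siRNA 28.840; HPRT1 scramble siRNA 16.495; HPRT1 MMP10 siRNA 16.395
ΔCt(scramble siRNA) = 24.055 − 16.495 = 7.560
ΔCt(MMP10 siRNA) = 28.840 − 16.395 = 12.445
ΔΔCt = 12.445 − 7.560 = 4.885
Fold change = 2^(−4.885) = 0.0338

0.034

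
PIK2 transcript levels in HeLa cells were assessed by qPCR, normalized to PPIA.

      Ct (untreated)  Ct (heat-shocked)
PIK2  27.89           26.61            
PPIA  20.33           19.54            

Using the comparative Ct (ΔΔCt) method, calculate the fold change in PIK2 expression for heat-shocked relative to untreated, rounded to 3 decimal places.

ΔCt(untreated) = 27.890 − 20.330 = 7.560
ΔCt(heat-shocked) = 26.610 − 19.540 = 7.070
ΔΔCt = 7.070 − 7.560 = -0.490
Fold change = 2^(−(-0.490)) = 2^0.490 = 1.4044

1.404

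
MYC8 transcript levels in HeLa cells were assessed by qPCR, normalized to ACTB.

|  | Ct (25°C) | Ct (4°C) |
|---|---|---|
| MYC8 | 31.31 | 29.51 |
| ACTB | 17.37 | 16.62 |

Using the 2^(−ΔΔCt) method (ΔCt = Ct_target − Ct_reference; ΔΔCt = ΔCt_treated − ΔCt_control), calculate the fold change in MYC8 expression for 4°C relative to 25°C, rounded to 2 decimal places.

2.07

ΔCt(25°C) = 31.310 − 17.370 = 13.940
ΔCt(4°C) = 29.510 − 16.620 = 12.890
ΔΔCt = 12.890 − 13.940 = -1.050
Fold change = 2^(−(-1.050)) = 2^1.050 = 2.071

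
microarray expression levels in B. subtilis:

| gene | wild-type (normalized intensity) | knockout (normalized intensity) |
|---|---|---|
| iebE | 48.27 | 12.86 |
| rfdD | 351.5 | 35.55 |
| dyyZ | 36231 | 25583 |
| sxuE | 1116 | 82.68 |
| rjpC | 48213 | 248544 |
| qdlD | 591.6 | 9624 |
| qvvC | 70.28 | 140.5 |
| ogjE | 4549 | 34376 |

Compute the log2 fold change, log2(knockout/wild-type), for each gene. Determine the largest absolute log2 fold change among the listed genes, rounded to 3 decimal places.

4.024

log2(12.86/48.27) = -1.908  (iebE)
log2(35.55/351.5) = -3.306  (rfdD)
log2(25583/36231) = -0.502  (dyyZ)
log2(82.68/1116) = -3.755  (sxuE)
log2(248544/48213) = 2.366  (rjpC)
log2(9624/591.6) = 4.024  (qdlD)
log2(140.5/70.28) = 0.999  (qvvC)
log2(34376/4549) = 2.918  (ogjE)
The largest magnitude belongs to qdlD.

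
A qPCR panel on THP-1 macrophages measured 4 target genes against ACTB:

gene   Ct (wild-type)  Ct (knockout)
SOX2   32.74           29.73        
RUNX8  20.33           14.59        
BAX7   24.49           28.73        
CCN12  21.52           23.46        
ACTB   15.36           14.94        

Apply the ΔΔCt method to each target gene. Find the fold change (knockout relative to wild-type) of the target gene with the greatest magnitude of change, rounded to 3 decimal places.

SOX2: ΔΔCt = (29.73−14.94) − (32.74−15.36) = 14.79 − 17.38 = -2.59; fold change = 2^2.59 = 6.021
RUNX8: ΔΔCt = (14.59−14.94) − (20.33−15.36) = -0.35 − 4.97 = -5.32; fold change = 2^5.32 = 39.947
BAX7: ΔΔCt = (28.73−14.94) − (24.49−15.36) = 13.79 − 9.13 = 4.66; fold change = 2^-4.66 = 0.040
CCN12: ΔΔCt = (23.46−14.94) − (21.52−15.36) = 8.52 − 6.16 = 2.36; fold change = 2^-2.36 = 0.195
RUNX8 has the largest |ΔΔCt| = 5.32.

39.947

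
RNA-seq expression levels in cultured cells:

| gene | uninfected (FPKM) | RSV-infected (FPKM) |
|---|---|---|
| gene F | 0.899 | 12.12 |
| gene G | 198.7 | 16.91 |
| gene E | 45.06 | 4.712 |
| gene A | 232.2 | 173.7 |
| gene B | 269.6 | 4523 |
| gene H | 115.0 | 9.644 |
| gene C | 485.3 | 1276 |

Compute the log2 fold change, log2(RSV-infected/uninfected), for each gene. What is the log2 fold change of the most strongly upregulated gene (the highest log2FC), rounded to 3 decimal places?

4.068

log2(12.12/0.899) = 3.753  (gene F)
log2(16.91/198.7) = -3.555  (gene G)
log2(4.712/45.06) = -3.257  (gene E)
log2(173.7/232.2) = -0.419  (gene A)
log2(4523/269.6) = 4.068  (gene B)
log2(9.644/115.0) = -3.576  (gene H)
log2(1276/485.3) = 1.395  (gene C)
gene B is most strongly upregulated.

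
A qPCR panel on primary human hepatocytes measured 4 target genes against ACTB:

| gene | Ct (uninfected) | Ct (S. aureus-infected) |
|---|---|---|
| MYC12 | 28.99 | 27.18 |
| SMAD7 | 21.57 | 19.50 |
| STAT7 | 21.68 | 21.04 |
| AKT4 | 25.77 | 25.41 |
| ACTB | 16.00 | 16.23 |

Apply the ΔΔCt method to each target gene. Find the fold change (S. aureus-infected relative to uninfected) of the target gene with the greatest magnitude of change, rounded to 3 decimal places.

MYC12: ΔΔCt = (27.18−16.23) − (28.99−16.00) = 10.95 − 12.99 = -2.04; fold change = 2^2.04 = 4.112
SMAD7: ΔΔCt = (19.50−16.23) − (21.57−16.00) = 3.27 − 5.57 = -2.30; fold change = 2^2.30 = 4.925
STAT7: ΔΔCt = (21.04−16.23) − (21.68−16.00) = 4.81 − 5.68 = -0.87; fold change = 2^0.87 = 1.828
AKT4: ΔΔCt = (25.41−16.23) − (25.77−16.00) = 9.18 − 9.77 = -0.59; fold change = 2^0.59 = 1.505
SMAD7 has the largest |ΔΔCt| = 2.30.

4.925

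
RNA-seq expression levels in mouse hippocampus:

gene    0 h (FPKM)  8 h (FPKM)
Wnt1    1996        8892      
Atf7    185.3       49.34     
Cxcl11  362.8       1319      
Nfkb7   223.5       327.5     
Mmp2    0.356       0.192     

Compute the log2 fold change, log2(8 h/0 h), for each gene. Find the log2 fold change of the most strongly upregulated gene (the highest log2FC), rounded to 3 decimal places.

2.155

log2(8892/1996) = 2.155  (Wnt1)
log2(49.34/185.3) = -1.909  (Atf7)
log2(1319/362.8) = 1.862  (Cxcl11)
log2(327.5/223.5) = 0.551  (Nfkb7)
log2(0.192/0.356) = -0.891  (Mmp2)
Wnt1 is most strongly upregulated.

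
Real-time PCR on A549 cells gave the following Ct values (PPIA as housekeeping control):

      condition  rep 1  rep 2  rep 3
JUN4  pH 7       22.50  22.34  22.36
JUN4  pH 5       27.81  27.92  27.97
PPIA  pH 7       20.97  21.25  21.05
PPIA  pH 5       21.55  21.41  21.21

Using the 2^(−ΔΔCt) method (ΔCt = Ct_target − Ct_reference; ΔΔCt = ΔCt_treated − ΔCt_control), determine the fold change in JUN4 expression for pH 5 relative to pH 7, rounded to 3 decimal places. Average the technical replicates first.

0.027

Mean Ct: JUN4 pH 7 22.400; JUN4 pH 5 27.900; PPIA pH 7 21.090; PPIA pH 5 21.390
ΔCt(pH 7) = 22.400 − 21.090 = 1.310
ΔCt(pH 5) = 27.900 − 21.390 = 6.510
ΔΔCt = 6.510 − 1.310 = 5.200
Fold change = 2^(−5.200) = 0.0272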